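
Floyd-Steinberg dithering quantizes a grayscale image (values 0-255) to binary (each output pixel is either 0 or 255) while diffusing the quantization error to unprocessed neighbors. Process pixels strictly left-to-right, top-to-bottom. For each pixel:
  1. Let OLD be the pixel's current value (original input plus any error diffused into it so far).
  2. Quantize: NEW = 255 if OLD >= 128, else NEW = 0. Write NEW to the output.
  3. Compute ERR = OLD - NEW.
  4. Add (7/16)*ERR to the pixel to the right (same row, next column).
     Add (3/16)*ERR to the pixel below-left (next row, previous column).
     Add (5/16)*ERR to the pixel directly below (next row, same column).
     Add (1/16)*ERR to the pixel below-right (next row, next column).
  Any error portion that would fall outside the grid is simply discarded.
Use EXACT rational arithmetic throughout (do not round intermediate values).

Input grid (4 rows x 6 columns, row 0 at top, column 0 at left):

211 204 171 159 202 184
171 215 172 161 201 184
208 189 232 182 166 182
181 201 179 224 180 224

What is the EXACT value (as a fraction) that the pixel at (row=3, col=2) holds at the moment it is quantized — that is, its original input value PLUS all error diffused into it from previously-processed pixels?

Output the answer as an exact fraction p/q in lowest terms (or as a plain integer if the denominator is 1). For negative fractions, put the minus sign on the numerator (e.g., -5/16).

Answer: 58528587207/268435456

Derivation:
(0,0): OLD=211 → NEW=255, ERR=-44
(0,1): OLD=739/4 → NEW=255, ERR=-281/4
(0,2): OLD=8977/64 → NEW=255, ERR=-7343/64
(0,3): OLD=111415/1024 → NEW=0, ERR=111415/1024
(0,4): OLD=4089473/16384 → NEW=255, ERR=-88447/16384
(0,5): OLD=47615367/262144 → NEW=255, ERR=-19231353/262144
(1,0): OLD=9221/64 → NEW=255, ERR=-7099/64
(1,1): OLD=61571/512 → NEW=0, ERR=61571/512
(1,2): OLD=3354911/16384 → NEW=255, ERR=-823009/16384
(1,3): OLD=10803043/65536 → NEW=255, ERR=-5908637/65536
(1,4): OLD=641365689/4194304 → NEW=255, ERR=-428181831/4194304
(1,5): OLD=7789607487/67108864 → NEW=0, ERR=7789607487/67108864
(2,0): OLD=1604689/8192 → NEW=255, ERR=-484271/8192
(2,1): OLD=48330411/262144 → NEW=255, ERR=-18516309/262144
(2,2): OLD=738244353/4194304 → NEW=255, ERR=-331303167/4194304
(2,3): OLD=3254345721/33554432 → NEW=0, ERR=3254345721/33554432
(2,4): OLD=206865814571/1073741824 → NEW=255, ERR=-66938350549/1073741824
(2,5): OLD=3171721787869/17179869184 → NEW=255, ERR=-1209144854051/17179869184
(3,0): OLD=626136737/4194304 → NEW=255, ERR=-443410783/4194304
(3,1): OLD=3830922605/33554432 → NEW=0, ERR=3830922605/33554432
(3,2): OLD=58528587207/268435456 → NEW=255, ERR=-9922454073/268435456
Target (3,2): original=179, with diffused error = 58528587207/268435456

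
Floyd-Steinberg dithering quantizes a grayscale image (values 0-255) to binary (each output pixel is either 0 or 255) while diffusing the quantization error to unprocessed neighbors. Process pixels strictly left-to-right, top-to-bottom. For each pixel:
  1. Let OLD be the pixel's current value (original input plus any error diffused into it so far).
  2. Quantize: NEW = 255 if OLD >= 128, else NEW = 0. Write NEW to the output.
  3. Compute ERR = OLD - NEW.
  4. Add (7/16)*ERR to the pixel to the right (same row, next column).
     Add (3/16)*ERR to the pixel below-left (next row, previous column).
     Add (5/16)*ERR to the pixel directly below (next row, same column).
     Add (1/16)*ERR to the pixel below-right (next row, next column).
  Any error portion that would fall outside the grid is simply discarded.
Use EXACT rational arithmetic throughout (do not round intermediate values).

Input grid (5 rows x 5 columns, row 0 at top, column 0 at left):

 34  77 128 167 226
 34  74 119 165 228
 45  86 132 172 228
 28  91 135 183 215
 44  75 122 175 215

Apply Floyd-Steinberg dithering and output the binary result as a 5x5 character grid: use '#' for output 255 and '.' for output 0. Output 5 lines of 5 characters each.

(0,0): OLD=34 → NEW=0, ERR=34
(0,1): OLD=735/8 → NEW=0, ERR=735/8
(0,2): OLD=21529/128 → NEW=255, ERR=-11111/128
(0,3): OLD=264239/2048 → NEW=255, ERR=-258001/2048
(0,4): OLD=5599561/32768 → NEW=255, ERR=-2756279/32768
(1,0): OLD=7917/128 → NEW=0, ERR=7917/128
(1,1): OLD=118395/1024 → NEW=0, ERR=118395/1024
(1,2): OLD=4082199/32768 → NEW=0, ERR=4082199/32768
(1,3): OLD=20832395/131072 → NEW=255, ERR=-12590965/131072
(1,4): OLD=318376257/2097152 → NEW=255, ERR=-216397503/2097152
(2,0): OLD=1409145/16384 → NEW=0, ERR=1409145/16384
(2,1): OLD=98033347/524288 → NEW=255, ERR=-35660093/524288
(2,2): OLD=1093778185/8388608 → NEW=255, ERR=-1045316855/8388608
(2,3): OLD=10187395339/134217728 → NEW=0, ERR=10187395339/134217728
(2,4): OLD=478797689997/2147483648 → NEW=255, ERR=-68810640243/2147483648
(3,0): OLD=353363945/8388608 → NEW=0, ERR=353363945/8388608
(3,1): OLD=4710042549/67108864 → NEW=0, ERR=4710042549/67108864
(3,2): OLD=293658741975/2147483648 → NEW=255, ERR=-253949588265/2147483648
(3,3): OLD=606392949375/4294967296 → NEW=255, ERR=-488823711105/4294967296
(3,4): OLD=10990811768923/68719476736 → NEW=255, ERR=-6532654798757/68719476736
(4,0): OLD=75509325703/1073741824 → NEW=0, ERR=75509325703/1073741824
(4,1): OLD=3716330150407/34359738368 → NEW=0, ERR=3716330150407/34359738368
(4,2): OLD=63448326004553/549755813888 → NEW=0, ERR=63448326004553/549755813888
(4,3): OLD=1448812576045063/8796093022208 → NEW=255, ERR=-794191144617977/8796093022208
(4,4): OLD=19517211952522161/140737488355328 → NEW=255, ERR=-16370847578086479/140737488355328
Row 0: ..###
Row 1: ...##
Row 2: .##.#
Row 3: ..###
Row 4: ...##

Answer: ..###
...##
.##.#
..###
...##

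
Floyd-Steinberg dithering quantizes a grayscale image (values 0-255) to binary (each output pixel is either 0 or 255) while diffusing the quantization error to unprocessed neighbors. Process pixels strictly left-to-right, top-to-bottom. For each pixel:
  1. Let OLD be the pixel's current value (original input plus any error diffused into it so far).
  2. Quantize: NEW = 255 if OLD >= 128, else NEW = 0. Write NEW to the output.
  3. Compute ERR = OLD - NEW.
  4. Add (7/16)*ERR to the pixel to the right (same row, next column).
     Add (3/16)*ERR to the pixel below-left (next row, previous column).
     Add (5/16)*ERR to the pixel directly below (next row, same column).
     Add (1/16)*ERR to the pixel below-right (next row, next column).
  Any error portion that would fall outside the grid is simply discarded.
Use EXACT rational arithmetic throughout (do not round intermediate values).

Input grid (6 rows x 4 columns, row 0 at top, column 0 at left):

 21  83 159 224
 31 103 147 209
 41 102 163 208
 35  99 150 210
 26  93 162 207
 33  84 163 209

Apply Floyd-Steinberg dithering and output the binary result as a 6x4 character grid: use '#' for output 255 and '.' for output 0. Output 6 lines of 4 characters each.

(0,0): OLD=21 → NEW=0, ERR=21
(0,1): OLD=1475/16 → NEW=0, ERR=1475/16
(0,2): OLD=51029/256 → NEW=255, ERR=-14251/256
(0,3): OLD=817747/4096 → NEW=255, ERR=-226733/4096
(1,0): OLD=14041/256 → NEW=0, ERR=14041/256
(1,1): OLD=300399/2048 → NEW=255, ERR=-221841/2048
(1,2): OLD=5085339/65536 → NEW=0, ERR=5085339/65536
(1,3): OLD=232962861/1048576 → NEW=255, ERR=-34424019/1048576
(2,0): OLD=1239605/32768 → NEW=0, ERR=1239605/32768
(2,1): OLD=107665175/1048576 → NEW=0, ERR=107665175/1048576
(2,2): OLD=459789363/2097152 → NEW=255, ERR=-74984397/2097152
(2,3): OLD=6272921735/33554432 → NEW=255, ERR=-2283458425/33554432
(3,0): OLD=1108534885/16777216 → NEW=0, ERR=1108534885/16777216
(3,1): OLD=41783120571/268435456 → NEW=255, ERR=-26667920709/268435456
(3,2): OLD=382338917957/4294967296 → NEW=0, ERR=382338917957/4294967296
(3,3): OLD=15492481103203/68719476736 → NEW=255, ERR=-2030985464477/68719476736
(4,0): OLD=120348178369/4294967296 → NEW=0, ERR=120348178369/4294967296
(4,1): OLD=3265358306371/34359738368 → NEW=0, ERR=3265358306371/34359738368
(4,2): OLD=241503069330531/1099511627776 → NEW=255, ERR=-38872395752349/1099511627776
(4,3): OLD=3304875666766501/17592186044416 → NEW=255, ERR=-1181131774559579/17592186044416
(5,0): OLD=32751943912177/549755813888 → NEW=0, ERR=32751943912177/549755813888
(5,1): OLD=2372920117926199/17592186044416 → NEW=255, ERR=-2113087323399881/17592186044416
(5,2): OLD=815858950282283/8796093022208 → NEW=0, ERR=815858950282283/8796093022208
(5,3): OLD=63722678231643587/281474976710656 → NEW=255, ERR=-8053440829573693/281474976710656
Row 0: ..##
Row 1: .#.#
Row 2: ..##
Row 3: .#.#
Row 4: ..##
Row 5: .#.#

Answer: ..##
.#.#
..##
.#.#
..##
.#.#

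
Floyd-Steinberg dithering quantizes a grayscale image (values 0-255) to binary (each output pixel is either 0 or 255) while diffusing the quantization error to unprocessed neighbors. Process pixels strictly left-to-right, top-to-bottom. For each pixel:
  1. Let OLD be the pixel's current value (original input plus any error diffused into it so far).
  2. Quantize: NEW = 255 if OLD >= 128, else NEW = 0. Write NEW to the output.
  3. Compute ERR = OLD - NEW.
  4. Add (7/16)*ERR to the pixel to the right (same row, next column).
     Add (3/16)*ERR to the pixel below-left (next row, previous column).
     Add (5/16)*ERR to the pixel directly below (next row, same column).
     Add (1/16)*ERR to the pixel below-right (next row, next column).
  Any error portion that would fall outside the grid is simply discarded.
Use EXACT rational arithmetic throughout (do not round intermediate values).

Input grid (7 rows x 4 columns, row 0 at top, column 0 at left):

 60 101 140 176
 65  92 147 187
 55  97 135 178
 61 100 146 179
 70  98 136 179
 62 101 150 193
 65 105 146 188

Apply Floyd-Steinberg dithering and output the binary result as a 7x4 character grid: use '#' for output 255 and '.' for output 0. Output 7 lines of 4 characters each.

Answer: ..##
.#.#
..##
.#.#
.#.#
..##
.#.#

Derivation:
(0,0): OLD=60 → NEW=0, ERR=60
(0,1): OLD=509/4 → NEW=0, ERR=509/4
(0,2): OLD=12523/64 → NEW=255, ERR=-3797/64
(0,3): OLD=153645/1024 → NEW=255, ERR=-107475/1024
(1,0): OLD=6887/64 → NEW=0, ERR=6887/64
(1,1): OLD=87793/512 → NEW=255, ERR=-42767/512
(1,2): OLD=1313829/16384 → NEW=0, ERR=1313829/16384
(1,3): OLD=48647699/262144 → NEW=255, ERR=-18199021/262144
(2,0): OLD=597739/8192 → NEW=0, ERR=597739/8192
(2,1): OLD=32658153/262144 → NEW=0, ERR=32658153/262144
(2,2): OLD=102931333/524288 → NEW=255, ERR=-30762107/524288
(2,3): OLD=1137889793/8388608 → NEW=255, ERR=-1001205247/8388608
(3,0): OLD=449465243/4194304 → NEW=0, ERR=449465243/4194304
(3,1): OLD=12037547141/67108864 → NEW=255, ERR=-5075213179/67108864
(3,2): OLD=85883626811/1073741824 → NEW=0, ERR=85883626811/1073741824
(3,3): OLD=2972609818397/17179869184 → NEW=255, ERR=-1408256823523/17179869184
(4,0): OLD=95893507583/1073741824 → NEW=0, ERR=95893507583/1073741824
(4,1): OLD=1160789330717/8589934592 → NEW=255, ERR=-1029643990243/8589934592
(4,2): OLD=24315044581469/274877906944 → NEW=0, ERR=24315044581469/274877906944
(4,3): OLD=866781300139675/4398046511104 → NEW=255, ERR=-254720560191845/4398046511104
(5,0): OLD=9268023447855/137438953472 → NEW=0, ERR=9268023447855/137438953472
(5,1): OLD=506705859138249/4398046511104 → NEW=0, ERR=506705859138249/4398046511104
(5,2): OLD=461128650111091/2199023255552 → NEW=255, ERR=-99622280054669/2199023255552
(5,3): OLD=11301893617868065/70368744177664 → NEW=255, ERR=-6642136147436255/70368744177664
(6,0): OLD=7576969700619707/70368744177664 → NEW=0, ERR=7576969700619707/70368744177664
(6,1): OLD=206976235973926925/1125899906842624 → NEW=255, ERR=-80128240270942195/1125899906842624
(6,2): OLD=1625065628410273163/18014398509481984 → NEW=0, ERR=1625065628410273163/18014398509481984
(6,3): OLD=56244730128467465165/288230376151711744 → NEW=255, ERR=-17254015790219029555/288230376151711744
Row 0: ..##
Row 1: .#.#
Row 2: ..##
Row 3: .#.#
Row 4: .#.#
Row 5: ..##
Row 6: .#.#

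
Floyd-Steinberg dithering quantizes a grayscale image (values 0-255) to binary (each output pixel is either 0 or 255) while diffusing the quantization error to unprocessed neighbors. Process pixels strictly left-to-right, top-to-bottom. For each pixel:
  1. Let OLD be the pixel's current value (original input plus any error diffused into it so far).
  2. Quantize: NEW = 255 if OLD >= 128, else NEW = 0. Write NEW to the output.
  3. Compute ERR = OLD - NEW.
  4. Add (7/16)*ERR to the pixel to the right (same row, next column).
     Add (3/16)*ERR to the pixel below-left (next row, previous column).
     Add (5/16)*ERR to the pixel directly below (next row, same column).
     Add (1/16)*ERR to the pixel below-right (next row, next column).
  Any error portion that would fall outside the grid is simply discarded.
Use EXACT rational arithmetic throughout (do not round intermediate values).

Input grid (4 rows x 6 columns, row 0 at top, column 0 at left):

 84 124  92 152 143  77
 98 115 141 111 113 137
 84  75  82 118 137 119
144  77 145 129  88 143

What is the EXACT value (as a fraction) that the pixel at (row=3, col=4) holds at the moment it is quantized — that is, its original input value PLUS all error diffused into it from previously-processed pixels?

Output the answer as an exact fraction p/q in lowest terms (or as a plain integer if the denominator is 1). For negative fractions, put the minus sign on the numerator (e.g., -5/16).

Answer: 16970797175237/137438953472

Derivation:
(0,0): OLD=84 → NEW=0, ERR=84
(0,1): OLD=643/4 → NEW=255, ERR=-377/4
(0,2): OLD=3249/64 → NEW=0, ERR=3249/64
(0,3): OLD=178391/1024 → NEW=255, ERR=-82729/1024
(0,4): OLD=1763809/16384 → NEW=0, ERR=1763809/16384
(0,5): OLD=32531751/262144 → NEW=0, ERR=32531751/262144
(1,0): OLD=6821/64 → NEW=0, ERR=6821/64
(1,1): OLD=75235/512 → NEW=255, ERR=-55325/512
(1,2): OLD=1450815/16384 → NEW=0, ERR=1450815/16384
(1,3): OLD=9689635/65536 → NEW=255, ERR=-7022045/65536
(1,4): OLD=494860441/4194304 → NEW=0, ERR=494860441/4194304
(1,5): OLD=15712012639/67108864 → NEW=255, ERR=-1400747681/67108864
(2,0): OLD=794993/8192 → NEW=0, ERR=794993/8192
(2,1): OLD=28037323/262144 → NEW=0, ERR=28037323/262144
(2,2): OLD=543668449/4194304 → NEW=255, ERR=-525879071/4194304
(2,3): OLD=1923314009/33554432 → NEW=0, ERR=1923314009/33554432
(2,4): OLD=202225044171/1073741824 → NEW=255, ERR=-71579120949/1073741824
(2,5): OLD=1557975044669/17179869184 → NEW=0, ERR=1557975044669/17179869184
(3,0): OLD=815290625/4194304 → NEW=255, ERR=-254256895/4194304
(3,1): OLD=2229984653/33554432 → NEW=0, ERR=2229984653/33554432
(3,2): OLD=40889865671/268435456 → NEW=255, ERR=-27561175609/268435456
(3,3): OLD=1402858044101/17179869184 → NEW=0, ERR=1402858044101/17179869184
(3,4): OLD=16970797175237/137438953472 → NEW=0, ERR=16970797175237/137438953472
Target (3,4): original=88, with diffused error = 16970797175237/137438953472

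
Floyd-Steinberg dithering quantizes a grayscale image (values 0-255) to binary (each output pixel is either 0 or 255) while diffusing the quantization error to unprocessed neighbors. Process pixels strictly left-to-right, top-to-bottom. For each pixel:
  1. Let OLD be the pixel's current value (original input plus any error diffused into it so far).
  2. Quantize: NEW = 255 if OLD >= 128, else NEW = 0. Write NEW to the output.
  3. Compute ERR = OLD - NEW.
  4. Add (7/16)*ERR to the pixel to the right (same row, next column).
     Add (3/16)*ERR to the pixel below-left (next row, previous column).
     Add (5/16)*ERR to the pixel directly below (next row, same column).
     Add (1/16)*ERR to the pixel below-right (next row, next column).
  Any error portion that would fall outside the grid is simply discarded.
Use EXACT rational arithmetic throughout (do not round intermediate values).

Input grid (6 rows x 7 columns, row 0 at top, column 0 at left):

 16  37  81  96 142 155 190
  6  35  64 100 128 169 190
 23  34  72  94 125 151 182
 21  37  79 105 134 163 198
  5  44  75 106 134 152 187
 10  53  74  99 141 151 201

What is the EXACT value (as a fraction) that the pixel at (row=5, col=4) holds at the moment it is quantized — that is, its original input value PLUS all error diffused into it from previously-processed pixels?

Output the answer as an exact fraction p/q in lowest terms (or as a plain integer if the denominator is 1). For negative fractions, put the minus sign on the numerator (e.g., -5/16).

(0,0): OLD=16 → NEW=0, ERR=16
(0,1): OLD=44 → NEW=0, ERR=44
(0,2): OLD=401/4 → NEW=0, ERR=401/4
(0,3): OLD=8951/64 → NEW=255, ERR=-7369/64
(0,4): OLD=93825/1024 → NEW=0, ERR=93825/1024
(0,5): OLD=3196295/16384 → NEW=255, ERR=-981625/16384
(0,6): OLD=42935985/262144 → NEW=255, ERR=-23910735/262144
(1,0): OLD=77/4 → NEW=0, ERR=77/4
(1,1): OLD=2463/32 → NEW=0, ERR=2463/32
(1,2): OLD=112807/1024 → NEW=0, ERR=112807/1024
(1,3): OLD=555665/4096 → NEW=255, ERR=-488815/4096
(1,4): OLD=22542273/262144 → NEW=0, ERR=22542273/262144
(1,5): OLD=370195141/2097152 → NEW=255, ERR=-164578619/2097152
(1,6): OLD=4141214347/33554432 → NEW=0, ERR=4141214347/33554432
(2,0): OLD=22245/512 → NEW=0, ERR=22245/512
(2,1): OLD=1620699/16384 → NEW=0, ERR=1620699/16384
(2,2): OLD=34639097/262144 → NEW=255, ERR=-32207623/262144
(2,3): OLD=54447913/2097152 → NEW=0, ERR=54447913/2097152
(2,4): OLD=2366560587/16777216 → NEW=255, ERR=-1911629493/16777216
(2,5): OLD=56447459275/536870912 → NEW=0, ERR=56447459275/536870912
(2,6): OLD=2247665331965/8589934592 → NEW=255, ERR=57232011005/8589934592
(3,0): OLD=13926321/262144 → NEW=0, ERR=13926321/262144
(3,1): OLD=148547993/2097152 → NEW=0, ERR=148547993/2097152
(3,2): OLD=1386562185/16777216 → NEW=0, ERR=1386562185/16777216
(3,3): OLD=4034174793/33554432 → NEW=0, ERR=4034174793/33554432
(3,4): OLD=1480299136817/8589934592 → NEW=255, ERR=-710134184143/8589934592
(3,5): OLD=10570174300767/68719476736 → NEW=255, ERR=-6953292266913/68719476736
(3,6): OLD=178544811658657/1099511627776 → NEW=255, ERR=-101830653424223/1099511627776
(4,0): OLD=1170468979/33554432 → NEW=0, ERR=1170468979/33554432
(4,1): OLD=53801384619/536870912 → NEW=0, ERR=53801384619/536870912
(4,2): OLD=1474373412605/8589934592 → NEW=255, ERR=-716059908355/8589934592
(4,3): OLD=6649685365439/68719476736 → NEW=0, ERR=6649685365439/68719476736
(4,4): OLD=76439550744831/549755813888 → NEW=255, ERR=-63748181796609/549755813888
(4,5): OLD=828885216402693/17592186044416 → NEW=0, ERR=828885216402693/17592186044416
(4,6): OLD=48511522065443955/281474976710656 → NEW=255, ERR=-23264596995773325/281474976710656
(5,0): OLD=340941018097/8589934592 → NEW=0, ERR=340941018097/8589934592
(5,1): OLD=6063211381887/68719476736 → NEW=0, ERR=6063211381887/68719476736
(5,2): OLD=60999788560991/549755813888 → NEW=0, ERR=60999788560991/549755813888
(5,3): OLD=663363382109271/4398046511104 → NEW=255, ERR=-458138478222249/4398046511104
(5,4): OLD=20849360341282547/281474976710656 → NEW=0, ERR=20849360341282547/281474976710656
Target (5,4): original=141, with diffused error = 20849360341282547/281474976710656

Answer: 20849360341282547/281474976710656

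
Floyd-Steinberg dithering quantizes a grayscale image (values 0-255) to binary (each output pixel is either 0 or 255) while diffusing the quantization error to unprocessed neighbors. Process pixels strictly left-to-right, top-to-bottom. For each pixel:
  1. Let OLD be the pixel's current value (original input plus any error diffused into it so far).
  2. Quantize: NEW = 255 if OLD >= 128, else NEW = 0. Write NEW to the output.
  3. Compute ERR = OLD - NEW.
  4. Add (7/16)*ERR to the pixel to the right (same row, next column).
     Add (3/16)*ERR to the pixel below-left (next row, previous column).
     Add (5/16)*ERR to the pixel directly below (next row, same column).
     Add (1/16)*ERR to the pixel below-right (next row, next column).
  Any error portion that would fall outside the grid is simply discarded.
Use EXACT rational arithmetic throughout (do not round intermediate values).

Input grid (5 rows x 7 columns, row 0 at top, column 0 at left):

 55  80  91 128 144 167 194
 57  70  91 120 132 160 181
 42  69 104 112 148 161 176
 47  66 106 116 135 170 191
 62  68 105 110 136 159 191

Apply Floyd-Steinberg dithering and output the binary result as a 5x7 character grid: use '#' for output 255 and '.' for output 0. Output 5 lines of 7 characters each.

(0,0): OLD=55 → NEW=0, ERR=55
(0,1): OLD=1665/16 → NEW=0, ERR=1665/16
(0,2): OLD=34951/256 → NEW=255, ERR=-30329/256
(0,3): OLD=311985/4096 → NEW=0, ERR=311985/4096
(0,4): OLD=11621079/65536 → NEW=255, ERR=-5090601/65536
(0,5): OLD=139477985/1048576 → NEW=255, ERR=-127908895/1048576
(0,6): OLD=2359417639/16777216 → NEW=255, ERR=-1918772441/16777216
(1,0): OLD=23987/256 → NEW=0, ERR=23987/256
(1,1): OLD=255461/2048 → NEW=0, ERR=255461/2048
(1,2): OLD=8476105/65536 → NEW=255, ERR=-8235575/65536
(1,3): OLD=17525717/262144 → NEW=0, ERR=17525717/262144
(1,4): OLD=1994205983/16777216 → NEW=0, ERR=1994205983/16777216
(1,5): OLD=19808446031/134217728 → NEW=255, ERR=-14417074609/134217728
(1,6): OLD=194651781825/2147483648 → NEW=0, ERR=194651781825/2147483648
(2,0): OLD=3102119/32768 → NEW=0, ERR=3102119/32768
(2,1): OLD=138089117/1048576 → NEW=255, ERR=-129297763/1048576
(2,2): OLD=522004759/16777216 → NEW=0, ERR=522004759/16777216
(2,3): OLD=21600672287/134217728 → NEW=255, ERR=-12624848353/134217728
(2,4): OLD=137471912015/1073741824 → NEW=255, ERR=-136332253105/1073741824
(2,5): OLD=3309114076357/34359738368 → NEW=0, ERR=3309114076357/34359738368
(2,6): OLD=131802193224883/549755813888 → NEW=255, ERR=-8385539316557/549755813888
(3,0): OLD=896974903/16777216 → NEW=0, ERR=896974903/16777216
(3,1): OLD=8403021291/134217728 → NEW=0, ERR=8403021291/134217728
(3,2): OLD=126454973681/1073741824 → NEW=0, ERR=126454973681/1073741824
(3,3): OLD=499366813063/4294967296 → NEW=0, ERR=499366813063/4294967296
(3,4): OLD=87063796960311/549755813888 → NEW=255, ERR=-53123935581129/549755813888
(3,5): OLD=646619329638293/4398046511104 → NEW=255, ERR=-474882530693227/4398046511104
(3,6): OLD=10204397452192651/70368744177664 → NEW=255, ERR=-7739632313111669/70368744177664
(4,0): OLD=194232046169/2147483648 → NEW=0, ERR=194232046169/2147483648
(4,1): OLD=5241870865157/34359738368 → NEW=255, ERR=-3519862418683/34359738368
(4,2): OLD=67454096280427/549755813888 → NEW=0, ERR=67454096280427/549755813888
(4,3): OLD=832358403273737/4398046511104 → NEW=255, ERR=-289143457057783/4398046511104
(4,4): OLD=2253945805004747/35184372088832 → NEW=0, ERR=2253945805004747/35184372088832
(4,5): OLD=142563963308865995/1125899906842624 → NEW=0, ERR=142563963308865995/1125899906842624
(4,6): OLD=3697957345566721277/18014398509481984 → NEW=255, ERR=-895714274351184643/18014398509481984
Row 0: ..#.###
Row 1: ..#..#.
Row 2: .#.##.#
Row 3: ....###
Row 4: .#.#..#

Answer: ..#.###
..#..#.
.#.##.#
....###
.#.#..#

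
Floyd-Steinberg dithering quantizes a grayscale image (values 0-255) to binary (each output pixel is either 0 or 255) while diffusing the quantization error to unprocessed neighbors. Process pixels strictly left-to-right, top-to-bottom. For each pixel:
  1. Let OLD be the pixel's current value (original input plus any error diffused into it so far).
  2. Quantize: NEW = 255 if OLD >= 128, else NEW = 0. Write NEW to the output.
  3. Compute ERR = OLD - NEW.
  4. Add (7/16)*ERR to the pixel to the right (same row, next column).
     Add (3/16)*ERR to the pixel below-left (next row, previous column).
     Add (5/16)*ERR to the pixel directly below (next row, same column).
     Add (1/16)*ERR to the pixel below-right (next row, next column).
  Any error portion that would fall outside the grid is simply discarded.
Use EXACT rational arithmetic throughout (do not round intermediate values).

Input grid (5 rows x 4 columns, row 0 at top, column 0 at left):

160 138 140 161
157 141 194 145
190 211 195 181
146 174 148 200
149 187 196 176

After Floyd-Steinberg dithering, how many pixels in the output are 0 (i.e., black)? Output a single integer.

(0,0): OLD=160 → NEW=255, ERR=-95
(0,1): OLD=1543/16 → NEW=0, ERR=1543/16
(0,2): OLD=46641/256 → NEW=255, ERR=-18639/256
(0,3): OLD=528983/4096 → NEW=255, ERR=-515497/4096
(1,0): OLD=37221/256 → NEW=255, ERR=-28059/256
(1,1): OLD=212163/2048 → NEW=0, ERR=212163/2048
(1,2): OLD=13041663/65536 → NEW=255, ERR=-3670017/65536
(1,3): OLD=80342057/1048576 → NEW=0, ERR=80342057/1048576
(2,0): OLD=5740049/32768 → NEW=255, ERR=-2615791/32768
(2,1): OLD=200381387/1048576 → NEW=255, ERR=-67005493/1048576
(2,2): OLD=357321367/2097152 → NEW=255, ERR=-177452393/2097152
(2,3): OLD=5517165467/33554432 → NEW=255, ERR=-3039214693/33554432
(3,0): OLD=1829930497/16777216 → NEW=0, ERR=1829930497/16777216
(3,1): OLD=48558700959/268435456 → NEW=255, ERR=-19892340321/268435456
(3,2): OLD=292744687201/4294967296 → NEW=0, ERR=292744687201/4294967296
(3,3): OLD=13484588253223/68719476736 → NEW=255, ERR=-4038878314457/68719476736
(4,0): OLD=726667545901/4294967296 → NEW=255, ERR=-368549114579/4294967296
(4,1): OLD=5013003695367/34359738368 → NEW=255, ERR=-3748729588473/34359738368
(4,2): OLD=169232565716007/1099511627776 → NEW=255, ERR=-111142899366873/1099511627776
(4,3): OLD=2070056823016001/17592186044416 → NEW=0, ERR=2070056823016001/17592186044416
Output grid:
  Row 0: #.##  (1 black, running=1)
  Row 1: #.#.  (2 black, running=3)
  Row 2: ####  (0 black, running=3)
  Row 3: .#.#  (2 black, running=5)
  Row 4: ###.  (1 black, running=6)

Answer: 6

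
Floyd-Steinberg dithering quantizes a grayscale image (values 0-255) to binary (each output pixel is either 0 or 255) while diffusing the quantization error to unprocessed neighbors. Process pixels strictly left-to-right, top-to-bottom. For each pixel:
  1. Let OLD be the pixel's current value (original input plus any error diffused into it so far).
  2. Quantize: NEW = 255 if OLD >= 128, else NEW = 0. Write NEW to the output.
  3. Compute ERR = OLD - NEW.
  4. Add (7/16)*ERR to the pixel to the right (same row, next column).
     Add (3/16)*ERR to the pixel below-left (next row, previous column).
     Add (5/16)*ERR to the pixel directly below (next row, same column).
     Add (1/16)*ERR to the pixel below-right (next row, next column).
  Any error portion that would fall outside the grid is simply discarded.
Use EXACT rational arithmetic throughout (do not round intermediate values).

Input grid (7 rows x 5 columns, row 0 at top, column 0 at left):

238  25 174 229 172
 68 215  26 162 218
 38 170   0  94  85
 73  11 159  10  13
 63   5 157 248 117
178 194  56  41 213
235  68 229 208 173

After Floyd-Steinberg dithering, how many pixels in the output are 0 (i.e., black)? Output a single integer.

Answer: 17

Derivation:
(0,0): OLD=238 → NEW=255, ERR=-17
(0,1): OLD=281/16 → NEW=0, ERR=281/16
(0,2): OLD=46511/256 → NEW=255, ERR=-18769/256
(0,3): OLD=806601/4096 → NEW=255, ERR=-237879/4096
(0,4): OLD=9607039/65536 → NEW=255, ERR=-7104641/65536
(1,0): OLD=16891/256 → NEW=0, ERR=16891/256
(1,1): OLD=480349/2048 → NEW=255, ERR=-41891/2048
(1,2): OLD=-1025759/65536 → NEW=0, ERR=-1025759/65536
(1,3): OLD=29384973/262144 → NEW=0, ERR=29384973/262144
(1,4): OLD=962736007/4194304 → NEW=255, ERR=-106811513/4194304
(2,0): OLD=1795151/32768 → NEW=0, ERR=1795151/32768
(2,1): OLD=197934293/1048576 → NEW=255, ERR=-69452587/1048576
(2,2): OLD=-237057345/16777216 → NEW=0, ERR=-237057345/16777216
(2,3): OLD=31432390349/268435456 → NEW=0, ERR=31432390349/268435456
(2,4): OLD=581009480795/4294967296 → NEW=255, ERR=-514207179685/4294967296
(3,0): OLD=1303603167/16777216 → NEW=0, ERR=1303603167/16777216
(3,1): OLD=3364875251/134217728 → NEW=0, ERR=3364875251/134217728
(3,2): OLD=787560774753/4294967296 → NEW=255, ERR=-307655885727/4294967296
(3,3): OLD=-69389178023/8589934592 → NEW=0, ERR=-69389178023/8589934592
(3,4): OLD=-2835253156707/137438953472 → NEW=0, ERR=-2835253156707/137438953472
(4,0): OLD=197530222257/2147483648 → NEW=0, ERR=197530222257/2147483648
(4,1): OLD=3058155289009/68719476736 → NEW=0, ERR=3058155289009/68719476736
(4,2): OLD=169475417581695/1099511627776 → NEW=255, ERR=-110900047501185/1099511627776
(4,3): OLD=3395346750065073/17592186044416 → NEW=255, ERR=-1090660691261007/17592186044416
(4,4): OLD=23341276379436119/281474976710656 → NEW=0, ERR=23341276379436119/281474976710656
(5,0): OLD=236492371172275/1099511627776 → NEW=255, ERR=-43883093910605/1099511627776
(5,1): OLD=1559395094827609/8796093022208 → NEW=255, ERR=-683608625835431/8796093022208
(5,2): OLD=-5169020185790815/281474976710656 → NEW=0, ERR=-5169020185790815/281474976710656
(5,3): OLD=25711251274694767/1125899906842624 → NEW=0, ERR=25711251274694767/1125899906842624
(5,4): OLD=4414068884790543893/18014398509481984 → NEW=255, ERR=-179602735127362027/18014398509481984
(6,0): OLD=29267160129571587/140737488355328 → NEW=255, ERR=-6620899401037053/140737488355328
(6,1): OLD=77433670314518701/4503599627370496 → NEW=0, ERR=77433670314518701/4503599627370496
(6,2): OLD=16588230510892459583/72057594037927936 → NEW=255, ERR=-1786455968779164097/72057594037927936
(6,3): OLD=232051579595581554805/1152921504606846976 → NEW=255, ERR=-61943404079164424075/1152921504606846976
(6,4): OLD=2726538342262133053811/18446744073709551616 → NEW=255, ERR=-1977381396533802608269/18446744073709551616
Output grid:
  Row 0: #.###  (1 black, running=1)
  Row 1: .#..#  (3 black, running=4)
  Row 2: .#..#  (3 black, running=7)
  Row 3: ..#..  (4 black, running=11)
  Row 4: ..##.  (3 black, running=14)
  Row 5: ##..#  (2 black, running=16)
  Row 6: #.###  (1 black, running=17)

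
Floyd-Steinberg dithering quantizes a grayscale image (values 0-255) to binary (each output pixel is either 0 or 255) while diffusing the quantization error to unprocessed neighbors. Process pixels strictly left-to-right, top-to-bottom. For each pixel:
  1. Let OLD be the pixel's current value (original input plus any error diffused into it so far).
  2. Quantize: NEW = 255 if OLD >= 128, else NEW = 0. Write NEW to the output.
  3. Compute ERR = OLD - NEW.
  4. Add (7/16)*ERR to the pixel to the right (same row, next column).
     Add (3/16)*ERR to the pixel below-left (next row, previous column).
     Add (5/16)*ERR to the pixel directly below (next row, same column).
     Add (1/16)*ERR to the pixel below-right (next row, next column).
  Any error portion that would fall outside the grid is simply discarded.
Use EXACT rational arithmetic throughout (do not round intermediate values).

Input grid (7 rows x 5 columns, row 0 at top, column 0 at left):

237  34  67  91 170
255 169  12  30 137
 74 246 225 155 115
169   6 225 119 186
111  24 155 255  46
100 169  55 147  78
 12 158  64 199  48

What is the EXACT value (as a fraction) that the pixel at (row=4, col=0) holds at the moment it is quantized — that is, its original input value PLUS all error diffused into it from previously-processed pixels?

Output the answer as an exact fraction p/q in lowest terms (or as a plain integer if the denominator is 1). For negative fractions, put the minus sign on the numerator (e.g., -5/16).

Answer: 93235240681/1073741824

Derivation:
(0,0): OLD=237 → NEW=255, ERR=-18
(0,1): OLD=209/8 → NEW=0, ERR=209/8
(0,2): OLD=10039/128 → NEW=0, ERR=10039/128
(0,3): OLD=256641/2048 → NEW=0, ERR=256641/2048
(0,4): OLD=7367047/32768 → NEW=255, ERR=-988793/32768
(1,0): OLD=32547/128 → NEW=255, ERR=-93/128
(1,1): OLD=194997/1024 → NEW=255, ERR=-66123/1024
(1,2): OLD=1094041/32768 → NEW=0, ERR=1094041/32768
(1,3): OLD=10880453/131072 → NEW=0, ERR=10880453/131072
(1,4): OLD=360122159/2097152 → NEW=255, ERR=-174651601/2097152
(2,0): OLD=1010327/16384 → NEW=0, ERR=1010327/16384
(2,1): OLD=135798061/524288 → NEW=255, ERR=2104621/524288
(2,2): OLD=2086402887/8388608 → NEW=255, ERR=-52692153/8388608
(2,3): OLD=22100903013/134217728 → NEW=255, ERR=-12124617627/134217728
(2,4): OLD=117341367683/2147483648 → NEW=0, ERR=117341367683/2147483648
(3,0): OLD=1585640935/8388608 → NEW=255, ERR=-553454105/8388608
(3,1): OLD=-1270645861/67108864 → NEW=0, ERR=-1270645861/67108864
(3,2): OLD=425344336601/2147483648 → NEW=255, ERR=-122263993639/2147483648
(3,3): OLD=325190801505/4294967296 → NEW=0, ERR=325190801505/4294967296
(3,4): OLD=15843584196197/68719476736 → NEW=255, ERR=-1679882371483/68719476736
(4,0): OLD=93235240681/1073741824 → NEW=0, ERR=93235240681/1073741824
Target (4,0): original=111, with diffused error = 93235240681/1073741824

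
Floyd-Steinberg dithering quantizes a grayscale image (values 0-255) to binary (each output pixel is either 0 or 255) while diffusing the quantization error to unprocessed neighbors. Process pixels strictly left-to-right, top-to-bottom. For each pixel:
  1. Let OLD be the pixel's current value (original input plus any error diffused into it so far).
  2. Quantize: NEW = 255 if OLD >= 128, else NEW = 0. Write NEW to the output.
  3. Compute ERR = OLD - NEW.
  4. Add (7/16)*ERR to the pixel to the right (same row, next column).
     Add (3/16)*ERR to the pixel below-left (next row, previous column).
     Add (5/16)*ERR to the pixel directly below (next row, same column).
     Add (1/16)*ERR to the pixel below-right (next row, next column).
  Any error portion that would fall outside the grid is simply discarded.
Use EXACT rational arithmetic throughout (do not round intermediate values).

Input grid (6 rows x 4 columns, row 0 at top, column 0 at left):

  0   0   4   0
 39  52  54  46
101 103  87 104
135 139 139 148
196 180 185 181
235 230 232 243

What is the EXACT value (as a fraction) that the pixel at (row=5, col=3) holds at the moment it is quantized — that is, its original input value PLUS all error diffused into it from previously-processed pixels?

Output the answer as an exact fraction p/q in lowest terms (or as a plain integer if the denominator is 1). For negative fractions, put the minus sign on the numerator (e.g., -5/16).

Answer: 2804759958832979/17592186044416

Derivation:
(0,0): OLD=0 → NEW=0, ERR=0
(0,1): OLD=0 → NEW=0, ERR=0
(0,2): OLD=4 → NEW=0, ERR=4
(0,3): OLD=7/4 → NEW=0, ERR=7/4
(1,0): OLD=39 → NEW=0, ERR=39
(1,1): OLD=1117/16 → NEW=0, ERR=1117/16
(1,2): OLD=22047/256 → NEW=0, ERR=22047/256
(1,3): OLD=346009/4096 → NEW=0, ERR=346009/4096
(2,0): OLD=32327/256 → NEW=0, ERR=32327/256
(2,1): OLD=406831/2048 → NEW=255, ERR=-115409/2048
(2,2): OLD=7173645/65536 → NEW=0, ERR=7173645/65536
(2,3): OLD=192592171/1048576 → NEW=255, ERR=-74794709/1048576
(3,0): OLD=5370533/32768 → NEW=255, ERR=-2985307/32768
(3,1): OLD=115288973/1048576 → NEW=0, ERR=115288973/1048576
(3,2): OLD=857368475/4194304 → NEW=255, ERR=-212179045/4194304
(3,3): OLD=7410077657/67108864 → NEW=0, ERR=7410077657/67108864
(4,0): OLD=3156552135/16777216 → NEW=255, ERR=-1121637945/16777216
(4,1): OLD=45615408581/268435456 → NEW=255, ERR=-22835632699/268435456
(4,2): OLD=685257135439/4294967296 → NEW=255, ERR=-409959525041/4294967296
(4,3): OLD=11722462122089/68719476736 → NEW=255, ERR=-5801004445591/68719476736
(5,0): OLD=851079380863/4294967296 → NEW=255, ERR=-244137279617/4294967296
(5,1): OLD=5376325093499/34359738368 → NEW=255, ERR=-3385408190341/34359738368
(5,2): OLD=151645285668261/1099511627776 → NEW=255, ERR=-128730179414619/1099511627776
(5,3): OLD=2804759958832979/17592186044416 → NEW=255, ERR=-1681247482493101/17592186044416
Target (5,3): original=243, with diffused error = 2804759958832979/17592186044416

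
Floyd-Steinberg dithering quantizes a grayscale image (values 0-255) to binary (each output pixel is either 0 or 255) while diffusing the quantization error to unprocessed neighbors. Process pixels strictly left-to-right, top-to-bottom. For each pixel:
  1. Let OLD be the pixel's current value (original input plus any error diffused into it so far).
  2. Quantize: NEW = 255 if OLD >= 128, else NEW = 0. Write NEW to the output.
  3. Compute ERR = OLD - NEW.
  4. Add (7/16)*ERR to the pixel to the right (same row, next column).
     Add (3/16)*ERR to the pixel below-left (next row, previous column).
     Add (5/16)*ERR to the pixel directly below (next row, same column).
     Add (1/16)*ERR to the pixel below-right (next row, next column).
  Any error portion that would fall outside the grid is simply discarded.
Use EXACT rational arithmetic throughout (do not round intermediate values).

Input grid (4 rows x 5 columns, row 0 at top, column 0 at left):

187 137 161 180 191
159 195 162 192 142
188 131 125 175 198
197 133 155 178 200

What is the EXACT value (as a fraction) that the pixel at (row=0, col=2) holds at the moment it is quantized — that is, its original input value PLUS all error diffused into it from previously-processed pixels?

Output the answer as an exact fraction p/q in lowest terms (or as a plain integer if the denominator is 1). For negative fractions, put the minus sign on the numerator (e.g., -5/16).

(0,0): OLD=187 → NEW=255, ERR=-68
(0,1): OLD=429/4 → NEW=0, ERR=429/4
(0,2): OLD=13307/64 → NEW=255, ERR=-3013/64
Target (0,2): original=161, with diffused error = 13307/64

Answer: 13307/64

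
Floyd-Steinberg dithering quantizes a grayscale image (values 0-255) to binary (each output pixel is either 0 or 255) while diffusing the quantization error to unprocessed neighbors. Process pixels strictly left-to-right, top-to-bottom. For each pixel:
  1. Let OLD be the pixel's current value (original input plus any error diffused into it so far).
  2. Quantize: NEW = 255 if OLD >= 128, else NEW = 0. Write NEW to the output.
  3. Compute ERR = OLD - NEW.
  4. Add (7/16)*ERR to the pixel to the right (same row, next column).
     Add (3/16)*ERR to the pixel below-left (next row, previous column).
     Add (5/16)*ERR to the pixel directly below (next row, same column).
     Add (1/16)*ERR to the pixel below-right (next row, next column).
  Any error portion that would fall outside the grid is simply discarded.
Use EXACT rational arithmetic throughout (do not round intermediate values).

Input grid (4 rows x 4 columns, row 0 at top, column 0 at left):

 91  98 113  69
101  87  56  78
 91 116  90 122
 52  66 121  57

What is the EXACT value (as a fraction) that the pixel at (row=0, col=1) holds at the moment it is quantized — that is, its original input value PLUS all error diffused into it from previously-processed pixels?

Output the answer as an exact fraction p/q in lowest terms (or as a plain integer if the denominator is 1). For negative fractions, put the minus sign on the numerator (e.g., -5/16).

Answer: 2205/16

Derivation:
(0,0): OLD=91 → NEW=0, ERR=91
(0,1): OLD=2205/16 → NEW=255, ERR=-1875/16
Target (0,1): original=98, with diffused error = 2205/16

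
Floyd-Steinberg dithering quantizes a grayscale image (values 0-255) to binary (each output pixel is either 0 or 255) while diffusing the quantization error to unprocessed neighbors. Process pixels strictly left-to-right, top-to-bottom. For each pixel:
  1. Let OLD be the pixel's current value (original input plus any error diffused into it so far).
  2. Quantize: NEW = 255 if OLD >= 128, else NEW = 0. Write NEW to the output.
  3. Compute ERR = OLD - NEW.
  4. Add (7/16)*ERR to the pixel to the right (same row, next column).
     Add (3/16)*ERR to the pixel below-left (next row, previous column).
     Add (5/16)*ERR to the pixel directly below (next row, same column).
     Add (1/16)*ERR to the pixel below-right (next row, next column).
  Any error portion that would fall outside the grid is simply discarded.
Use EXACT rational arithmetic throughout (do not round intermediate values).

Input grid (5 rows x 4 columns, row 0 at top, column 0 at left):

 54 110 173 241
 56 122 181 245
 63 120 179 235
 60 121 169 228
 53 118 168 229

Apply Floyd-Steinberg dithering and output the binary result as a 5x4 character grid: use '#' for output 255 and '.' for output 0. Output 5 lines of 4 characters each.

Answer: .#.#
.###
..##
.#.#
.###

Derivation:
(0,0): OLD=54 → NEW=0, ERR=54
(0,1): OLD=1069/8 → NEW=255, ERR=-971/8
(0,2): OLD=15347/128 → NEW=0, ERR=15347/128
(0,3): OLD=600997/2048 → NEW=255, ERR=78757/2048
(1,0): OLD=6415/128 → NEW=0, ERR=6415/128
(1,1): OLD=135017/1024 → NEW=255, ERR=-126103/1024
(1,2): OLD=5381021/32768 → NEW=255, ERR=-2974819/32768
(1,3): OLD=117856219/524288 → NEW=255, ERR=-15837221/524288
(2,0): OLD=910483/16384 → NEW=0, ERR=910483/16384
(2,1): OLD=48202625/524288 → NEW=0, ERR=48202625/524288
(2,2): OLD=186114661/1048576 → NEW=255, ERR=-81272219/1048576
(2,3): OLD=3120173809/16777216 → NEW=255, ERR=-1158016271/16777216
(3,0): OLD=793601635/8388608 → NEW=0, ERR=793601635/8388608
(3,1): OLD=24167400573/134217728 → NEW=255, ERR=-10058120067/134217728
(3,2): OLD=225051157379/2147483648 → NEW=0, ERR=225051157379/2147483648
(3,3): OLD=8501802531605/34359738368 → NEW=255, ERR=-259930752235/34359738368
(4,0): OLD=147130403943/2147483648 → NEW=0, ERR=147130403943/2147483648
(4,1): OLD=2579013920181/17179869184 → NEW=255, ERR=-1801852721739/17179869184
(4,2): OLD=81782460225301/549755813888 → NEW=255, ERR=-58405272316139/549755813888
(4,3): OLD=1642287031982883/8796093022208 → NEW=255, ERR=-600716688680157/8796093022208
Row 0: .#.#
Row 1: .###
Row 2: ..##
Row 3: .#.#
Row 4: .###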